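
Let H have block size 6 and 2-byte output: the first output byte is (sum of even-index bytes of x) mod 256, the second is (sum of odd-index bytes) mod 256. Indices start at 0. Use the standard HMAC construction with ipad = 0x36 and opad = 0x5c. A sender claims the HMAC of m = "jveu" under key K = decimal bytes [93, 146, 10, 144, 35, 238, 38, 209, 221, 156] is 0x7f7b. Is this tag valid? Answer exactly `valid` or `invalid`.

valid

Key decimal bytes [93, 146, 10, 144, 35, 238, 38, 209, 221, 156] = 5d 92 0a 90 23 ee 26 d1 dd 9c is 10 bytes > B = 6, so hash it first: H(key) = 8d 7d, then zero-pad to 6 bytes: K' = 8d 7d 00 00 00 00.
K' ⊕ ipad = bb 4b 36 36 36 36; K' ⊕ opad = d1 21 5c 5c 5c 5c.
Inner hash: even-index sum = 502 mod 256 = 246; odd-index sum = 418 mod 256 = 162 → f6 a2.
Outer hash (recomputed tag): even-index sum = 639 mod 256 = 127; odd-index sum = 379 mod 256 = 123 → 7f 7b.
Recomputed tag = 7f7b; claimed = 7f7b → match.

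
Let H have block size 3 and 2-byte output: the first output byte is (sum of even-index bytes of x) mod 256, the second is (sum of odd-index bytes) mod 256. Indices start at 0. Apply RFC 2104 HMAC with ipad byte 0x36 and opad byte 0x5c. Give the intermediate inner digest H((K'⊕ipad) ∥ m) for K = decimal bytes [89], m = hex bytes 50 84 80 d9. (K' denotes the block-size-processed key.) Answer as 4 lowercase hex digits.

0206

Key decimal bytes [89] = 59 is 1 byte ≤ B = 3; zero-pad to 3 bytes: K' = 59 00 00.
K' ⊕ ipad = 6f 36 36.
Inner input = 6f 36 36 ∥ 50 84 80 d9.
Inner hash: even-index sum = 514 mod 256 = 2; odd-index sum = 262 mod 256 = 6 → 02 06.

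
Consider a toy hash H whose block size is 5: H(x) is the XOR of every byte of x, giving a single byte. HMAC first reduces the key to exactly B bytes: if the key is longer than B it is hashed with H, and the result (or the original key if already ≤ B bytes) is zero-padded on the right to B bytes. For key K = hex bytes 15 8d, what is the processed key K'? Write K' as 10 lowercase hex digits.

Key hex bytes 15 8d is 2 bytes ≤ B = 5; zero-pad to 5 bytes: K' = 15 8d 00 00 00.

158d000000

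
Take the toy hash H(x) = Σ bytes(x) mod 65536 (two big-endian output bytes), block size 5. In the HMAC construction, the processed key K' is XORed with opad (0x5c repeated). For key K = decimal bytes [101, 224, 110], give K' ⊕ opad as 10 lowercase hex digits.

Key decimal bytes [101, 224, 110] = 65 e0 6e is 3 bytes ≤ B = 5; zero-pad to 5 bytes: K' = 65 e0 6e 00 00.
XOR each byte with 0x5c: 65⊕5c=39, e0⊕5c=bc, 6e⊕5c=32, 00⊕5c=5c, 00⊕5c=5c.

39bc325c5c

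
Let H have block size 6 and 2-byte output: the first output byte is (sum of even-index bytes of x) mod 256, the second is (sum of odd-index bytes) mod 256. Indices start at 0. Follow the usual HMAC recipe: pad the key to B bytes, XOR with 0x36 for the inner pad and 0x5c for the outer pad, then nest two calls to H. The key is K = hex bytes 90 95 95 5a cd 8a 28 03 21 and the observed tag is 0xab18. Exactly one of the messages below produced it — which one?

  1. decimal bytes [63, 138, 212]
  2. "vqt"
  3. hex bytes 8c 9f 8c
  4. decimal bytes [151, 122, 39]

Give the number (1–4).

Key hex bytes 90 95 95 5a cd 8a 28 03 21 is 9 bytes > B = 6, so hash it first: H(key) = 3b 7c, then zero-pad to 6 bytes: K' = 3b 7c 00 00 00 00.
K' ⊕ ipad = 0d 4a 36 36 36 36; K' ⊕ opad = 67 20 5c 5c 5c 5c.
m1: inner = H(0d 4a 36 36 36 36 3f 8a d4) = 8c 40; tag = H(67 20 5c 5c 5c 5c 8c 40) = ab18 ← matches
m2: inner = H(0d 4a 36 36 36 36 76 71 74) = 63 27; tag = H(67 20 5c 5c 5c 5c 63 27) = 82ff
m3: inner = H(0d 4a 36 36 36 36 8c 9f 8c) = 91 55; tag = H(67 20 5c 5c 5c 5c 91 55) = b02d
m4: inner = H(0d 4a 36 36 36 36 97 7a 27) = 37 30; tag = H(67 20 5c 5c 5c 5c 37 30) = 5608

1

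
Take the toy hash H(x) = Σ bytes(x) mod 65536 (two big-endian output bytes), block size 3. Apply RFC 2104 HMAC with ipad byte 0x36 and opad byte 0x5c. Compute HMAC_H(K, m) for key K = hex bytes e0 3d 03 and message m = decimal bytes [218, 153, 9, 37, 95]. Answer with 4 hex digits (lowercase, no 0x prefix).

Key hex bytes e0 3d 03 is exactly B = 3 bytes: K' = e0 3d 03.
K' ⊕ ipad = d6 0b 35.  K' ⊕ opad = bc 61 5f.
Inner input = (K'⊕ipad) ∥ m = d6 0b 35 ∥ da 99 09 25 5f.
Inner hash: sum = 214+11+53+218+153+9+37+95 = 790 → 03 16.
Outer input = (K'⊕opad) ∥ inner = bc 61 5f ∥ 03 16.
Outer hash (tag): sum = 188+97+95+3+22 = 405 → 01 95.

0195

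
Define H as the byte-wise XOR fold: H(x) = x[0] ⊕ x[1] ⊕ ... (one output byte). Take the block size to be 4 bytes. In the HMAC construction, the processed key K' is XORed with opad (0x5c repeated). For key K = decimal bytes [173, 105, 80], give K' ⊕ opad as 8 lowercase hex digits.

Key decimal bytes [173, 105, 80] = ad 69 50 is 3 bytes ≤ B = 4; zero-pad to 4 bytes: K' = ad 69 50 00.
XOR each byte with 0x5c: ad⊕5c=f1, 69⊕5c=35, 50⊕5c=0c, 00⊕5c=5c.

f1350c5c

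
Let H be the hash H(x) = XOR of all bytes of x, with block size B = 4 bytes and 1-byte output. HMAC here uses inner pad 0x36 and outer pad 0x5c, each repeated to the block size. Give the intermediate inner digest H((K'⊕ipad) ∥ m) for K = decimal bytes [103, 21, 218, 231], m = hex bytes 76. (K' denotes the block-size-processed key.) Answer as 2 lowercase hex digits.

39

Key decimal bytes [103, 21, 218, 231] = 67 15 da e7 is exactly B = 4 bytes: K' = 67 15 da e7.
K' ⊕ ipad = 51 23 ec d1.
Inner input = 51 23 ec d1 ∥ 76.
Inner hash: XOR 51⊕23⊕ec⊕d1⊕76 = 39.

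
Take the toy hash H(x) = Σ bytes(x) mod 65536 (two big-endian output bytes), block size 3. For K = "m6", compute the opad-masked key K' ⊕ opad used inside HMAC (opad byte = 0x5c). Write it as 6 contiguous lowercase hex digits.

316a5c

Key "m6" = 6d 36 is 2 bytes ≤ B = 3; zero-pad to 3 bytes: K' = 6d 36 00.
XOR each byte with 0x5c: 6d⊕5c=31, 36⊕5c=6a, 00⊕5c=5c.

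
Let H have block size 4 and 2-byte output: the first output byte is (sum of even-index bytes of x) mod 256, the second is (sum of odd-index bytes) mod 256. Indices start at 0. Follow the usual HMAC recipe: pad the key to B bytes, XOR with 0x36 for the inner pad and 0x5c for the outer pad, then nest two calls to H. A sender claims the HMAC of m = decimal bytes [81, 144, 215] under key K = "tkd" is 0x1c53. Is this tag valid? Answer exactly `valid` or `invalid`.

invalid

Key "tkd" = 74 6b 64 is 3 bytes ≤ B = 4; zero-pad to 4 bytes: K' = 74 6b 64 00.
K' ⊕ ipad = 42 5d 52 36; K' ⊕ opad = 28 37 38 5c.
Inner hash: even-index sum = 444 mod 256 = 188; odd-index sum = 291 mod 256 = 35 → bc 23.
Outer hash (recomputed tag): even-index sum = 284 mod 256 = 28; odd-index sum = 182 mod 256 = 182 → 1c b6.
Recomputed tag = 1cb6; claimed = 1c53 → mismatch.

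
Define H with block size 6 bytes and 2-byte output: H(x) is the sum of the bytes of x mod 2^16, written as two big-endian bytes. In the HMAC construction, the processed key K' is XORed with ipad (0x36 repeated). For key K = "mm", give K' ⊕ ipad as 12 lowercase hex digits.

Key "mm" = 6d 6d is 2 bytes ≤ B = 6; zero-pad to 6 bytes: K' = 6d 6d 00 00 00 00.
XOR each byte with 0x36: 6d⊕36=5b, 6d⊕36=5b, 00⊕36=36, 00⊕36=36, 00⊕36=36, 00⊕36=36.

5b5b36363636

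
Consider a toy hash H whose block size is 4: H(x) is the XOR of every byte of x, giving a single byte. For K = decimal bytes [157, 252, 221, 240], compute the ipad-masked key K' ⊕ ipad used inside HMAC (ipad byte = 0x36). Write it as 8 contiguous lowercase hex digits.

Key decimal bytes [157, 252, 221, 240] = 9d fc dd f0 is exactly B = 4 bytes: K' = 9d fc dd f0.
XOR each byte with 0x36: 9d⊕36=ab, fc⊕36=ca, dd⊕36=eb, f0⊕36=c6.

abcaebc6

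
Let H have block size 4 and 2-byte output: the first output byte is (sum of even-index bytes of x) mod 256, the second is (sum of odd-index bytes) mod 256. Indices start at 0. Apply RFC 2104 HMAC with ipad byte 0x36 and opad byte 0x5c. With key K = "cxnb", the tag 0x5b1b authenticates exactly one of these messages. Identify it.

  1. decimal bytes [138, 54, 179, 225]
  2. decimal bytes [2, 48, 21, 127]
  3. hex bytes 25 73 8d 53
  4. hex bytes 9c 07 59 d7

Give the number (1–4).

1

Key "cxnb" = 63 78 6e 62 is exactly B = 4 bytes: K' = 63 78 6e 62.
K' ⊕ ipad = 55 4e 58 54; K' ⊕ opad = 3f 24 32 3e.
m1: inner = H(55 4e 58 54 8a 36 b3 e1) = ea b9; tag = H(3f 24 32 3e ea b9) = 5b1b ← matches
m2: inner = H(55 4e 58 54 02 30 15 7f) = c4 51; tag = H(3f 24 32 3e c4 51) = 35b3
m3: inner = H(55 4e 58 54 25 73 8d 53) = 5f 68; tag = H(3f 24 32 3e 5f 68) = d0ca
m4: inner = H(55 4e 58 54 9c 07 59 d7) = a2 80; tag = H(3f 24 32 3e a2 80) = 13e2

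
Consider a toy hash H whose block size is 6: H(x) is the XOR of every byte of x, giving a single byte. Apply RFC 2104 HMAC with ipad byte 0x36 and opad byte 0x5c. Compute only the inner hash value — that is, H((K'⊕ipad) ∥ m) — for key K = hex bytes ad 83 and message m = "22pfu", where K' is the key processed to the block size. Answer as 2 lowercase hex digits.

Key hex bytes ad 83 is 2 bytes ≤ B = 6; zero-pad to 6 bytes: K' = ad 83 00 00 00 00.
K' ⊕ ipad = 9b b5 36 36 36 36.
Inner input = 9b b5 36 36 36 36 ∥ 32 32 70 66 75.
Inner hash: XOR 9b⊕b5⊕36⊕36⊕36⊕36⊕32⊕32⊕70⊕66⊕75 = 4d.

4d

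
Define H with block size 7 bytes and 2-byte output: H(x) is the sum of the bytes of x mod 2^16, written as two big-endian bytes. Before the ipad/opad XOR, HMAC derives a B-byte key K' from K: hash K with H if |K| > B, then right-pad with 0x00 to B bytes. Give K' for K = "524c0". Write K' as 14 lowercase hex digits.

35323463300000

Key "524c0" = 35 32 34 63 30 is 5 bytes ≤ B = 7; zero-pad to 7 bytes: K' = 35 32 34 63 30 00 00.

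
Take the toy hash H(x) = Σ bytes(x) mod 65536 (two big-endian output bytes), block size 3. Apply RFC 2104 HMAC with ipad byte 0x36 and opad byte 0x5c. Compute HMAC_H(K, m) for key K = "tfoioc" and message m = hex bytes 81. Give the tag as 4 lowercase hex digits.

0230

Key "tfoioc" = 74 66 6f 69 6f 63 is 6 bytes > B = 3, so hash it first: H(key) = 02 84, then zero-pad to 3 bytes: K' = 02 84 00.
K' ⊕ ipad = 34 b2 36.  K' ⊕ opad = 5e d8 5c.
Inner input = (K'⊕ipad) ∥ m = 34 b2 36 ∥ 81.
Inner hash: sum = 52+178+54+129 = 413 → 01 9d.
Outer input = (K'⊕opad) ∥ inner = 5e d8 5c ∥ 01 9d.
Outer hash (tag): sum = 94+216+92+1+157 = 560 → 02 30.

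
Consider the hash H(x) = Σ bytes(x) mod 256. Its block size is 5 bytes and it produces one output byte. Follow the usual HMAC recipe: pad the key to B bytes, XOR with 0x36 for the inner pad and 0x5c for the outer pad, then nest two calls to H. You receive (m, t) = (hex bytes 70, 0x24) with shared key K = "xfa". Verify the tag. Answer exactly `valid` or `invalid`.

valid

Key "xfa" = 78 66 61 is 3 bytes ≤ B = 5; zero-pad to 5 bytes: K' = 78 66 61 00 00.
K' ⊕ ipad = 4e 50 57 36 36; K' ⊕ opad = 24 3a 3d 5c 5c.
Inner hash: sum = 78+80+87+54+54+112 = 465; mod 256 = 209 → d1.
Outer hash (recomputed tag): sum = 36+58+61+92+92+209 = 548; mod 256 = 36 → 24.
Recomputed tag = 24; claimed = 24 → match.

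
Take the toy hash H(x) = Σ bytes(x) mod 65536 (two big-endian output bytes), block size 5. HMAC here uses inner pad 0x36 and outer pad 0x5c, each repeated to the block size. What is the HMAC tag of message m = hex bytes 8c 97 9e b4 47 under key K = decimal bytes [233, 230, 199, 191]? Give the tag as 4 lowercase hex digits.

036a

Key decimal bytes [233, 230, 199, 191] = e9 e6 c7 bf is 4 bytes ≤ B = 5; zero-pad to 5 bytes: K' = e9 e6 c7 bf 00.
K' ⊕ ipad = df d0 f1 89 36.  K' ⊕ opad = b5 ba 9b e3 5c.
Inner input = (K'⊕ipad) ∥ m = df d0 f1 89 36 ∥ 8c 97 9e b4 47.
Inner hash: sum = 223+208+241+137+54+140+151+158+180+71 = 1563 → 06 1b.
Outer input = (K'⊕opad) ∥ inner = b5 ba 9b e3 5c ∥ 06 1b.
Outer hash (tag): sum = 181+186+155+227+92+6+27 = 874 → 03 6a.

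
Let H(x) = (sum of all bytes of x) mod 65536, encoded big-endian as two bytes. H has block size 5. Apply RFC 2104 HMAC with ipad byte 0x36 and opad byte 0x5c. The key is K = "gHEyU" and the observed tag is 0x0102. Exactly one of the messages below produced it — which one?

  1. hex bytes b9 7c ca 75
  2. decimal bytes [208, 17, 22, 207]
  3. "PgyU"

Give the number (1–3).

1

Key "gHEyU" = 67 48 45 79 55 is exactly B = 5 bytes: K' = 67 48 45 79 55.
K' ⊕ ipad = 51 7e 73 4f 63; K' ⊕ opad = 3b 14 19 25 09.
m1: inner = H(51 7e 73 4f 63 b9 7c ca 75) = 04 68; tag = H(3b 14 19 25 09 04 68) = 0102 ← matches
m2: inner = H(51 7e 73 4f 63 d0 11 16 cf) = 03 ba; tag = H(3b 14 19 25 09 03 ba) = 0153
m3: inner = H(51 7e 73 4f 63 50 67 79 55) = 03 79; tag = H(3b 14 19 25 09 03 79) = 0112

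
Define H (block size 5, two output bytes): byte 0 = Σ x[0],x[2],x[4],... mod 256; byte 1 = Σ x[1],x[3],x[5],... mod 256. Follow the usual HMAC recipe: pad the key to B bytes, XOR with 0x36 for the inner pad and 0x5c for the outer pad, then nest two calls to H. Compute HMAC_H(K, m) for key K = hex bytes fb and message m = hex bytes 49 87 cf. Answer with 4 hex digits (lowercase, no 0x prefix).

e378

Key hex bytes fb is 1 byte ≤ B = 5; zero-pad to 5 bytes: K' = fb 00 00 00 00.
K' ⊕ ipad = cd 36 36 36 36.  K' ⊕ opad = a7 5c 5c 5c 5c.
Inner input = (K'⊕ipad) ∥ m = cd 36 36 36 36 ∥ 49 87 cf.
Inner hash: even-index sum = 448 mod 256 = 192; odd-index sum = 388 mod 256 = 132 → c0 84.
Outer input = (K'⊕opad) ∥ inner = a7 5c 5c 5c 5c ∥ c0 84.
Outer hash (tag): even-index sum = 483 mod 256 = 227; odd-index sum = 376 mod 256 = 120 → e3 78.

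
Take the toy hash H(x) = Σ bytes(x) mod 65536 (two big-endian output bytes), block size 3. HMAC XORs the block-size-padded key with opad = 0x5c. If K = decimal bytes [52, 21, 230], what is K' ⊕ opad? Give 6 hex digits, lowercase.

6849ba

Key decimal bytes [52, 21, 230] = 34 15 e6 is exactly B = 3 bytes: K' = 34 15 e6.
XOR each byte with 0x5c: 34⊕5c=68, 15⊕5c=49, e6⊕5c=ba.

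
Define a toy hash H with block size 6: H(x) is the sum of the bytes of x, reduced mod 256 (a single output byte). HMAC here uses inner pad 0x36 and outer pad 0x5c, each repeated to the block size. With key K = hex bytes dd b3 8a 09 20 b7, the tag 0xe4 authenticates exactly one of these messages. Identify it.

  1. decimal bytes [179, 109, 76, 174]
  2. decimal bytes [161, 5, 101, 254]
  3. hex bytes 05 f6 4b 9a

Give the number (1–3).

Key hex bytes dd b3 8a 09 20 b7 is exactly B = 6 bytes: K' = dd b3 8a 09 20 b7.
K' ⊕ ipad = eb 85 bc 3f 16 81; K' ⊕ opad = 81 ef d6 55 7c eb.
m1: inner = H(eb 85 bc 3f 16 81 b3 6d 4c ae) = 1c; tag = H(81 ef d6 55 7c eb 1c) = 1e
m2: inner = H(eb 85 bc 3f 16 81 a1 05 65 fe) = 0b; tag = H(81 ef d6 55 7c eb 0b) = 0d
m3: inner = H(eb 85 bc 3f 16 81 05 f6 4b 9a) = e2; tag = H(81 ef d6 55 7c eb e2) = e4 ← matches

3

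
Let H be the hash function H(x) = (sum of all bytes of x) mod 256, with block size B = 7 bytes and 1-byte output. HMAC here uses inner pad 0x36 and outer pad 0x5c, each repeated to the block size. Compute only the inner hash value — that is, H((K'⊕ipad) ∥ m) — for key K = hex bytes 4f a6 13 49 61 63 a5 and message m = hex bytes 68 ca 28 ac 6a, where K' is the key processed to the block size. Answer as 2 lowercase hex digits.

Key hex bytes 4f a6 13 49 61 63 a5 is exactly B = 7 bytes: K' = 4f a6 13 49 61 63 a5.
K' ⊕ ipad = 79 90 25 7f 57 55 93.
Inner input = 79 90 25 7f 57 55 93 ∥ 68 ca 28 ac 6a.
Inner hash: sum = 121+144+37+127+87+85+147+104+202+40+172+106 = 1372; mod 256 = 92 → 5c.

5c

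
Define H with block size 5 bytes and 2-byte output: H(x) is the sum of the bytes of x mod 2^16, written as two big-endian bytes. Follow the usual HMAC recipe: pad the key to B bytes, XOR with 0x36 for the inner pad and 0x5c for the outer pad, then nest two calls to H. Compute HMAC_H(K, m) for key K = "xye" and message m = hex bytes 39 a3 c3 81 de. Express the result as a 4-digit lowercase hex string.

0198

Key "xye" = 78 79 65 is 3 bytes ≤ B = 5; zero-pad to 5 bytes: K' = 78 79 65 00 00.
K' ⊕ ipad = 4e 4f 53 36 36.  K' ⊕ opad = 24 25 39 5c 5c.
Inner input = (K'⊕ipad) ∥ m = 4e 4f 53 36 36 ∥ 39 a3 c3 81 de.
Inner hash: sum = 78+79+83+54+54+57+163+195+129+222 = 1114 → 04 5a.
Outer input = (K'⊕opad) ∥ inner = 24 25 39 5c 5c ∥ 04 5a.
Outer hash (tag): sum = 36+37+57+92+92+4+90 = 408 → 01 98.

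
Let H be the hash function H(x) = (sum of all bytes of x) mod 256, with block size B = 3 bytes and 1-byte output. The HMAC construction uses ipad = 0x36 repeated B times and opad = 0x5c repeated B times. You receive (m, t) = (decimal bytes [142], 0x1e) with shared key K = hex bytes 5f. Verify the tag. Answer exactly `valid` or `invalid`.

Key hex bytes 5f is 1 byte ≤ B = 3; zero-pad to 3 bytes: K' = 5f 00 00.
K' ⊕ ipad = 69 36 36; K' ⊕ opad = 03 5c 5c.
Inner hash: sum = 105+54+54+142 = 355; mod 256 = 99 → 63.
Outer hash (recomputed tag): sum = 3+92+92+99 = 286; mod 256 = 30 → 1e.
Recomputed tag = 1e; claimed = 1e → match.

valid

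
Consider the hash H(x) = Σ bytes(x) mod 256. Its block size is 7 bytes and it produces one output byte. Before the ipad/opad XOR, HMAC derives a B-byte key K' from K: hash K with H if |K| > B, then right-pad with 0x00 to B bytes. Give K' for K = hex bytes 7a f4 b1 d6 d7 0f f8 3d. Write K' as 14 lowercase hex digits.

10000000000000

|K| = 8 > B = 7, so first hash the key.
H(K): sum = 122+244+177+214+215+15+248+61 = 1296; mod 256 = 16 → 10.
Zero-pad H(K) = 10 to 7 bytes: K' = 10 00 00 00 00 00 00.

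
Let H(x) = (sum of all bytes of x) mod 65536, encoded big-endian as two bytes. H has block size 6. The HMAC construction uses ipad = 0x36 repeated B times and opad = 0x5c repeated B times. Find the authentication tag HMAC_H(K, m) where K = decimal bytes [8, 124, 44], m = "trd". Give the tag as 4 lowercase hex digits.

0288

Key decimal bytes [8, 124, 44] = 08 7c 2c is 3 bytes ≤ B = 6; zero-pad to 6 bytes: K' = 08 7c 2c 00 00 00.
K' ⊕ ipad = 3e 4a 1a 36 36 36.  K' ⊕ opad = 54 20 70 5c 5c 5c.
Inner input = (K'⊕ipad) ∥ m = 3e 4a 1a 36 36 36 ∥ 74 72 64.
Inner hash: sum = 62+74+26+54+54+54+116+114+100 = 654 → 02 8e.
Outer input = (K'⊕opad) ∥ inner = 54 20 70 5c 5c 5c ∥ 02 8e.
Outer hash (tag): sum = 84+32+112+92+92+92+2+142 = 648 → 02 88.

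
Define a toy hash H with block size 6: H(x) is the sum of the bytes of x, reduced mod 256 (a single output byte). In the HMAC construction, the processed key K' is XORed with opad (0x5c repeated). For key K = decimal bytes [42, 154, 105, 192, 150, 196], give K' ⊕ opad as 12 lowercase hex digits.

76c6359cca98

Key decimal bytes [42, 154, 105, 192, 150, 196] = 2a 9a 69 c0 96 c4 is exactly B = 6 bytes: K' = 2a 9a 69 c0 96 c4.
XOR each byte with 0x5c: 2a⊕5c=76, 9a⊕5c=c6, 69⊕5c=35, c0⊕5c=9c, 96⊕5c=ca, c4⊕5c=98.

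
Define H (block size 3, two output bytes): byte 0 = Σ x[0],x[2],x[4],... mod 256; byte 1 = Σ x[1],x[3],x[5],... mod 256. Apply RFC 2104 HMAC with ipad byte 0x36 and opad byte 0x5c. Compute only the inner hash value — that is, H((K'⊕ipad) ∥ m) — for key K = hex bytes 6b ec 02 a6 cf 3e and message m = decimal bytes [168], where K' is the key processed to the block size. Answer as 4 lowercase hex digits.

Key hex bytes 6b ec 02 a6 cf 3e is 6 bytes > B = 3, so hash it first: H(key) = 3c d0, then zero-pad to 3 bytes: K' = 3c d0 00.
K' ⊕ ipad = 0a e6 36.
Inner input = 0a e6 36 ∥ a8.
Inner hash: even-index sum = 64 mod 256 = 64; odd-index sum = 398 mod 256 = 142 → 40 8e.

408e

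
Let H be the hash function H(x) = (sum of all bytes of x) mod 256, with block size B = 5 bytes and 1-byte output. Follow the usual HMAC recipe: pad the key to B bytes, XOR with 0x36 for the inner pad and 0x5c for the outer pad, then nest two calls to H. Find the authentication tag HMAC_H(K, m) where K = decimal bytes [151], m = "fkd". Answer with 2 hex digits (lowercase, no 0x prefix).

Key decimal bytes [151] = 97 is 1 byte ≤ B = 5; zero-pad to 5 bytes: K' = 97 00 00 00 00.
K' ⊕ ipad = a1 36 36 36 36.  K' ⊕ opad = cb 5c 5c 5c 5c.
Inner input = (K'⊕ipad) ∥ m = a1 36 36 36 36 ∥ 66 6b 64.
Inner hash: sum = 161+54+54+54+54+102+107+100 = 686; mod 256 = 174 → ae.
Outer input = (K'⊕opad) ∥ inner = cb 5c 5c 5c 5c ∥ ae.
Outer hash (tag): sum = 203+92+92+92+92+174 = 745; mod 256 = 233 → e9.

e9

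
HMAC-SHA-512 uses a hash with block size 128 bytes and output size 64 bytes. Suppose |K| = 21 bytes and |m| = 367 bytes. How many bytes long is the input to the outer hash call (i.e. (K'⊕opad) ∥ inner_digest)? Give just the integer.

Key is 21 ≤ 128 bytes, zero-padded: |K'| = 128.
Outer input = (K'⊕opad) ∥ H(inner) → 128 + 64 = 192 bytes.

192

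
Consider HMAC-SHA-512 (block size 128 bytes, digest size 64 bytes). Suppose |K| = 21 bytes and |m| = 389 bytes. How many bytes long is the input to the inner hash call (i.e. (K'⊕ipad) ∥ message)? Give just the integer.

Key is 21 ≤ 128 bytes, zero-padded: |K'| = 128.
Inner input = (K'⊕ipad) ∥ m → 128 + 389 = 517 bytes.

517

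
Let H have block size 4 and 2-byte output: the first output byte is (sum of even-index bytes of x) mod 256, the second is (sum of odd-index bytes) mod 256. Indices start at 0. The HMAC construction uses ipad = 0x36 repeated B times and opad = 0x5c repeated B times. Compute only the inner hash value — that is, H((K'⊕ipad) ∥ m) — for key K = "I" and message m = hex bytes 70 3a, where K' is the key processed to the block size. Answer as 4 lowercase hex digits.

Key "I" = 49 is 1 byte ≤ B = 4; zero-pad to 4 bytes: K' = 49 00 00 00.
K' ⊕ ipad = 7f 36 36 36.
Inner input = 7f 36 36 36 ∥ 70 3a.
Inner hash: even-index sum = 293 mod 256 = 37; odd-index sum = 166 mod 256 = 166 → 25 a6.

25a6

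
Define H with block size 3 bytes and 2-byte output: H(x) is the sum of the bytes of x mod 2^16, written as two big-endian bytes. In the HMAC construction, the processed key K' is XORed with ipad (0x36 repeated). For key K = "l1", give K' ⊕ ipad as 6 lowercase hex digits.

5a0736

Key "l1" = 6c 31 is 2 bytes ≤ B = 3; zero-pad to 3 bytes: K' = 6c 31 00.
XOR each byte with 0x36: 6c⊕36=5a, 31⊕36=07, 00⊕36=36.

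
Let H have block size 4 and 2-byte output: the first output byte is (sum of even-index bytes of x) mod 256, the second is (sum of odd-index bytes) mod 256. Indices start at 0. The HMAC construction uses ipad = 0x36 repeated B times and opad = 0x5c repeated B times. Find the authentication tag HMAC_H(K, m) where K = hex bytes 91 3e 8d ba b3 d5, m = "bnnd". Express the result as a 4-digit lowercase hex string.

Key hex bytes 91 3e 8d ba b3 d5 is 6 bytes > B = 4, so hash it first: H(key) = d1 cd, then zero-pad to 4 bytes: K' = d1 cd 00 00.
K' ⊕ ipad = e7 fb 36 36.  K' ⊕ opad = 8d 91 5c 5c.
Inner input = (K'⊕ipad) ∥ m = e7 fb 36 36 ∥ 62 6e 6e 64.
Inner hash: even-index sum = 493 mod 256 = 237; odd-index sum = 515 mod 256 = 3 → ed 03.
Outer input = (K'⊕opad) ∥ inner = 8d 91 5c 5c ∥ ed 03.
Outer hash (tag): even-index sum = 470 mod 256 = 214; odd-index sum = 240 mod 256 = 240 → d6 f0.

d6f0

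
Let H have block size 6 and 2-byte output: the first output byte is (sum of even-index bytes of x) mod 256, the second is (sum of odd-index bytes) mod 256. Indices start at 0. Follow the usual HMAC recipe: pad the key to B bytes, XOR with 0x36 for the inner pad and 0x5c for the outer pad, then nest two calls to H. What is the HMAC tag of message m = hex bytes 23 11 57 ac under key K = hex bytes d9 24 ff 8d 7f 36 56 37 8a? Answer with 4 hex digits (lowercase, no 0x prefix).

0a4b

Key hex bytes d9 24 ff 8d 7f 36 56 37 8a is 9 bytes > B = 6, so hash it first: H(key) = 37 1e, then zero-pad to 6 bytes: K' = 37 1e 00 00 00 00.
K' ⊕ ipad = 01 28 36 36 36 36.  K' ⊕ opad = 6b 42 5c 5c 5c 5c.
Inner input = (K'⊕ipad) ∥ m = 01 28 36 36 36 36 ∥ 23 11 57 ac.
Inner hash: even-index sum = 231 mod 256 = 231; odd-index sum = 337 mod 256 = 81 → e7 51.
Outer input = (K'⊕opad) ∥ inner = 6b 42 5c 5c 5c 5c ∥ e7 51.
Outer hash (tag): even-index sum = 522 mod 256 = 10; odd-index sum = 331 mod 256 = 75 → 0a 4b.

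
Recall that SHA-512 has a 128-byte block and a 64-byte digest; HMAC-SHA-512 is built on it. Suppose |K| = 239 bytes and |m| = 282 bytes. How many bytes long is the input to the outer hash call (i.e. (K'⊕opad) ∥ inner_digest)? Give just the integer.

Key is 239 > 128 bytes, so it is hashed to 64 bytes then zero-padded to 128: |K'| = 128.
Outer input = (K'⊕opad) ∥ H(inner) → 128 + 64 = 192 bytes.

192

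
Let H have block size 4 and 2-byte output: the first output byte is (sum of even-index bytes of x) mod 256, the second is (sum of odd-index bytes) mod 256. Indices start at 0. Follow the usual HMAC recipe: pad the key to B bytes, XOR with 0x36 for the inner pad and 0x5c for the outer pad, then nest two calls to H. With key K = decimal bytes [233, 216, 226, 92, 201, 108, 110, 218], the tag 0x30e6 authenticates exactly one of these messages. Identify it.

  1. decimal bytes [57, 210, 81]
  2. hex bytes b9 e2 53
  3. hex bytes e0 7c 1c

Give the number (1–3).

2

Key decimal bytes [233, 216, 226, 92, 201, 108, 110, 218] = e9 d8 e2 5c c9 6c 6e da is 8 bytes > B = 4, so hash it first: H(key) = 02 7a, then zero-pad to 4 bytes: K' = 02 7a 00 00.
K' ⊕ ipad = 34 4c 36 36; K' ⊕ opad = 5e 26 5c 5c.
m1: inner = H(34 4c 36 36 39 d2 51) = f4 54; tag = H(5e 26 5c 5c f4 54) = aed6
m2: inner = H(34 4c 36 36 b9 e2 53) = 76 64; tag = H(5e 26 5c 5c 76 64) = 30e6 ← matches
m3: inner = H(34 4c 36 36 e0 7c 1c) = 66 fe; tag = H(5e 26 5c 5c 66 fe) = 2080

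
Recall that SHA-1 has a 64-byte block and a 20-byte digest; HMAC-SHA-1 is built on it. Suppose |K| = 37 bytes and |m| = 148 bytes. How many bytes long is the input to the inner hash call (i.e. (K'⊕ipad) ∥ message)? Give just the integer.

Key is 37 ≤ 64 bytes, zero-padded: |K'| = 64.
Inner input = (K'⊕ipad) ∥ m → 64 + 148 = 212 bytes.

212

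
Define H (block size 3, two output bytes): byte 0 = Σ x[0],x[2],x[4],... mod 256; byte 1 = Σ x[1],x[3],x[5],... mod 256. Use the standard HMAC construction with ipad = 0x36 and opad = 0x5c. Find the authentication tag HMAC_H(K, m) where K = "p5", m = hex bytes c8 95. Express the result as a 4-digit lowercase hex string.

537a

Key "p5" = 70 35 is 2 bytes ≤ B = 3; zero-pad to 3 bytes: K' = 70 35 00.
K' ⊕ ipad = 46 03 36.  K' ⊕ opad = 2c 69 5c.
Inner input = (K'⊕ipad) ∥ m = 46 03 36 ∥ c8 95.
Inner hash: even-index sum = 273 mod 256 = 17; odd-index sum = 203 mod 256 = 203 → 11 cb.
Outer input = (K'⊕opad) ∥ inner = 2c 69 5c ∥ 11 cb.
Outer hash (tag): even-index sum = 339 mod 256 = 83; odd-index sum = 122 mod 256 = 122 → 53 7a.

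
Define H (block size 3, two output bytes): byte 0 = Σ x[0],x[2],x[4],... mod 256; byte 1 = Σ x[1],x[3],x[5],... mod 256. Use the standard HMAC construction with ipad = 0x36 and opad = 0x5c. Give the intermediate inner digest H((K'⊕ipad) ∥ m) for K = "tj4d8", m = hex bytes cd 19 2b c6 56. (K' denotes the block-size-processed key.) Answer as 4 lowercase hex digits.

eb46

Key "tj4d8" = 74 6a 34 64 38 is 5 bytes > B = 3, so hash it first: H(key) = e0 ce, then zero-pad to 3 bytes: K' = e0 ce 00.
K' ⊕ ipad = d6 f8 36.
Inner input = d6 f8 36 ∥ cd 19 2b c6 56.
Inner hash: even-index sum = 491 mod 256 = 235; odd-index sum = 582 mod 256 = 70 → eb 46.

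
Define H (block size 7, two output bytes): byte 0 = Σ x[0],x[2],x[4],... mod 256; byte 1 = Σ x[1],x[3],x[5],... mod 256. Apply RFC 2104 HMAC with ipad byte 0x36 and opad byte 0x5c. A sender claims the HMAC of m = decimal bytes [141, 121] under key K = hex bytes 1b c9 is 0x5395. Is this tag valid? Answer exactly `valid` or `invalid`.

Key hex bytes 1b c9 is 2 bytes ≤ B = 7; zero-pad to 7 bytes: K' = 1b c9 00 00 00 00 00.
K' ⊕ ipad = 2d ff 36 36 36 36 36; K' ⊕ opad = 47 95 5c 5c 5c 5c 5c.
Inner hash: even-index sum = 328 mod 256 = 72; odd-index sum = 504 mod 256 = 248 → 48 f8.
Outer hash (recomputed tag): even-index sum = 595 mod 256 = 83; odd-index sum = 405 mod 256 = 149 → 53 95.
Recomputed tag = 5395; claimed = 5395 → match.

valid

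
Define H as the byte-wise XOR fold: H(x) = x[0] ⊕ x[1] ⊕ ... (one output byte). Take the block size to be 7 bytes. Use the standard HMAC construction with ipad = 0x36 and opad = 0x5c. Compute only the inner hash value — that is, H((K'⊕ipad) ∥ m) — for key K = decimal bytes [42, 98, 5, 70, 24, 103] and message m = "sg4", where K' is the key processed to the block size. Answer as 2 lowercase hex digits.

Key decimal bytes [42, 98, 5, 70, 24, 103] = 2a 62 05 46 18 67 is 6 bytes ≤ B = 7; zero-pad to 7 bytes: K' = 2a 62 05 46 18 67 00.
K' ⊕ ipad = 1c 54 33 70 2e 51 36.
Inner input = 1c 54 33 70 2e 51 36 ∥ 73 67 34.
Inner hash: XOR 1c⊕54⊕33⊕70⊕2e⊕51⊕36⊕73⊕67⊕34 = 62.

62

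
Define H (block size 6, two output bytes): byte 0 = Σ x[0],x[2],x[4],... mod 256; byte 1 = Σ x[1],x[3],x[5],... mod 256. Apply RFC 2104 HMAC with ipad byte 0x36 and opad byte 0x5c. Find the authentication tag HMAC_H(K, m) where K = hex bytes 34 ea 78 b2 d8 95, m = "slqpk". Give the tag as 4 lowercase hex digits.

Key hex bytes 34 ea 78 b2 d8 95 is exactly B = 6 bytes: K' = 34 ea 78 b2 d8 95.
K' ⊕ ipad = 02 dc 4e 84 ee a3.  K' ⊕ opad = 68 b6 24 ee 84 c9.
Inner input = (K'⊕ipad) ∥ m = 02 dc 4e 84 ee a3 ∥ 73 6c 71 70 6b.
Inner hash: even-index sum = 653 mod 256 = 141; odd-index sum = 735 mod 256 = 223 → 8d df.
Outer input = (K'⊕opad) ∥ inner = 68 b6 24 ee 84 c9 ∥ 8d df.
Outer hash (tag): even-index sum = 413 mod 256 = 157; odd-index sum = 844 mod 256 = 76 → 9d 4c.

9d4c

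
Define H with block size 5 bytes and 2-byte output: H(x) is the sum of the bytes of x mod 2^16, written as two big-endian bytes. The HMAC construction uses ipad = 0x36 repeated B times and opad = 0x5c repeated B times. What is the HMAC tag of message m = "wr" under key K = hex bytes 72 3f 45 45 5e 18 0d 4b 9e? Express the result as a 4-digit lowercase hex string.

Key hex bytes 72 3f 45 45 5e 18 0d 4b 9e is 9 bytes > B = 5, so hash it first: H(key) = 02 a7, then zero-pad to 5 bytes: K' = 02 a7 00 00 00.
K' ⊕ ipad = 34 91 36 36 36.  K' ⊕ opad = 5e fb 5c 5c 5c.
Inner input = (K'⊕ipad) ∥ m = 34 91 36 36 36 ∥ 77 72.
Inner hash: sum = 52+145+54+54+54+119+114 = 592 → 02 50.
Outer input = (K'⊕opad) ∥ inner = 5e fb 5c 5c 5c ∥ 02 50.
Outer hash (tag): sum = 94+251+92+92+92+2+80 = 703 → 02 bf.

02bf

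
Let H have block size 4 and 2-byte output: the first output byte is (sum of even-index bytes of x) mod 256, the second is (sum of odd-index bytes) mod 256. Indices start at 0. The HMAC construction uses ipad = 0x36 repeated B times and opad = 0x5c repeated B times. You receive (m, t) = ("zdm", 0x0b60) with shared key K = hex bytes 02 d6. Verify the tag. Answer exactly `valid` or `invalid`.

Key hex bytes 02 d6 is 2 bytes ≤ B = 4; zero-pad to 4 bytes: K' = 02 d6 00 00.
K' ⊕ ipad = 34 e0 36 36; K' ⊕ opad = 5e 8a 5c 5c.
Inner hash: even-index sum = 337 mod 256 = 81; odd-index sum = 378 mod 256 = 122 → 51 7a.
Outer hash (recomputed tag): even-index sum = 267 mod 256 = 11; odd-index sum = 352 mod 256 = 96 → 0b 60.
Recomputed tag = 0b60; claimed = 0b60 → match.

valid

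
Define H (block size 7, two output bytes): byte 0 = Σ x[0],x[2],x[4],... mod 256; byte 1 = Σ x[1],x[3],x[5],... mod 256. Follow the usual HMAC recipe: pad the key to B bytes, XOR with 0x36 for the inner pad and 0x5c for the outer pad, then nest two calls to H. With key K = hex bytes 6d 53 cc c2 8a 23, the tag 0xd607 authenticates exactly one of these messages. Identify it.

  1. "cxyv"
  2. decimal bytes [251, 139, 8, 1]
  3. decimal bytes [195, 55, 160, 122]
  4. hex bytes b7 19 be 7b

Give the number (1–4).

Key hex bytes 6d 53 cc c2 8a 23 is 6 bytes ≤ B = 7; zero-pad to 7 bytes: K' = 6d 53 cc c2 8a 23 00.
K' ⊕ ipad = 5b 65 fa f4 bc 15 36; K' ⊕ opad = 31 0f 90 9e d6 7f 5c.
m1: inner = H(5b 65 fa f4 bc 15 36 63 78 79 76) = 35 4a; tag = H(31 0f 90 9e d6 7f 5c 35 4a) = 3d61
m2: inner = H(5b 65 fa f4 bc 15 36 fb 8b 08 01) = d3 71; tag = H(31 0f 90 9e d6 7f 5c d3 71) = 64ff
m3: inner = H(5b 65 fa f4 bc 15 36 c3 37 a0 7a) = f8 d1; tag = H(31 0f 90 9e d6 7f 5c f8 d1) = c424
m4: inner = H(5b 65 fa f4 bc 15 36 b7 19 be 7b) = db e3; tag = H(31 0f 90 9e d6 7f 5c db e3) = d607 ← matches

4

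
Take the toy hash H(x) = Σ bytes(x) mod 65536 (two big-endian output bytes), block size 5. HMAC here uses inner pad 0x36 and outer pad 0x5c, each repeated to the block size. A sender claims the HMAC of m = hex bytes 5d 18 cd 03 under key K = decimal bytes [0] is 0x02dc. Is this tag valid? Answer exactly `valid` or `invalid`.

invalid

Key decimal bytes [0] = 00 is 1 byte ≤ B = 5; zero-pad to 5 bytes: K' = 00 00 00 00 00.
K' ⊕ ipad = 36 36 36 36 36; K' ⊕ opad = 5c 5c 5c 5c 5c.
Inner hash: sum = 54+54+54+54+54+93+24+205+3 = 595 → 02 53.
Outer hash (recomputed tag): sum = 92+92+92+92+92+2+83 = 545 → 02 21.
Recomputed tag = 0221; claimed = 02dc → mismatch.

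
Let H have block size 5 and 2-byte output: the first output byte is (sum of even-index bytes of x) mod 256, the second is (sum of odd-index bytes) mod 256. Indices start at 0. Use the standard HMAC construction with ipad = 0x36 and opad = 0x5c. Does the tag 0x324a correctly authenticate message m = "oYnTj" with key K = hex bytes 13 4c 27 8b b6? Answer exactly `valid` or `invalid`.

Key hex bytes 13 4c 27 8b b6 is exactly B = 5 bytes: K' = 13 4c 27 8b b6.
K' ⊕ ipad = 25 7a 11 bd 80; K' ⊕ opad = 4f 10 7b d7 ea.
Inner hash: even-index sum = 355 mod 256 = 99; odd-index sum = 638 mod 256 = 126 → 63 7e.
Outer hash (recomputed tag): even-index sum = 562 mod 256 = 50; odd-index sum = 330 mod 256 = 74 → 32 4a.
Recomputed tag = 324a; claimed = 324a → match.

valid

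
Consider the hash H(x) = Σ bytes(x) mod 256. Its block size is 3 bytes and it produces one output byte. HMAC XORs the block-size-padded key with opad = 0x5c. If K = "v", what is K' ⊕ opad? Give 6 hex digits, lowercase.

Key "v" = 76 is 1 byte ≤ B = 3; zero-pad to 3 bytes: K' = 76 00 00.
XOR each byte with 0x5c: 76⊕5c=2a, 00⊕5c=5c, 00⊕5c=5c.

2a5c5c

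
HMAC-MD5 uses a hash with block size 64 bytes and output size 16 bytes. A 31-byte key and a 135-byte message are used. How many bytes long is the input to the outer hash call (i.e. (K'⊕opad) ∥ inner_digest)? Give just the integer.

80

Key is 31 ≤ 64 bytes, zero-padded: |K'| = 64.
Outer input = (K'⊕opad) ∥ H(inner) → 64 + 16 = 80 bytes.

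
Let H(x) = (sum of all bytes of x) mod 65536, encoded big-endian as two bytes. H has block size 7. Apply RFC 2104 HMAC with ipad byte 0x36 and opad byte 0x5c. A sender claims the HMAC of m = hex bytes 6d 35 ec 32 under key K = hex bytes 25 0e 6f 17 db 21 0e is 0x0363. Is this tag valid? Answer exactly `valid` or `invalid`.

valid

Key hex bytes 25 0e 6f 17 db 21 0e is exactly B = 7 bytes: K' = 25 0e 6f 17 db 21 0e.
K' ⊕ ipad = 13 38 59 21 ed 17 38; K' ⊕ opad = 79 52 33 4b 87 7d 52.
Inner hash: sum = 19+56+89+33+237+23+56+109+53+236+50 = 961 → 03 c1.
Outer hash (recomputed tag): sum = 121+82+51+75+135+125+82+3+193 = 867 → 03 63.
Recomputed tag = 0363; claimed = 0363 → match.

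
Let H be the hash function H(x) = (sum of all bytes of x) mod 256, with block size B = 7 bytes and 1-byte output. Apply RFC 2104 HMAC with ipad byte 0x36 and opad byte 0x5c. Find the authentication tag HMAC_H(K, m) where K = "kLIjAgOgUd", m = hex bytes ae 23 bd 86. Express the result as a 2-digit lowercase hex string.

14

Key "kLIjAgOgUd" = 6b 4c 49 6a 41 67 4f 67 55 64 is 10 bytes > B = 7, so hash it first: H(key) = 81, then zero-pad to 7 bytes: K' = 81 00 00 00 00 00 00.
K' ⊕ ipad = b7 36 36 36 36 36 36.  K' ⊕ opad = dd 5c 5c 5c 5c 5c 5c.
Inner input = (K'⊕ipad) ∥ m = b7 36 36 36 36 36 36 ∥ ae 23 bd 86.
Inner hash: sum = 183+54+54+54+54+54+54+174+35+189+134 = 1039; mod 256 = 15 → 0f.
Outer input = (K'⊕opad) ∥ inner = dd 5c 5c 5c 5c 5c 5c ∥ 0f.
Outer hash (tag): sum = 221+92+92+92+92+92+92+15 = 788; mod 256 = 20 → 14.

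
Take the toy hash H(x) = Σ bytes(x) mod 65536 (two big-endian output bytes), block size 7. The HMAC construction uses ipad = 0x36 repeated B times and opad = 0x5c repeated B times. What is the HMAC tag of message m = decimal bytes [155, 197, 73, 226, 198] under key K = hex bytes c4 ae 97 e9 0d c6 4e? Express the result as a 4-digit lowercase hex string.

Key hex bytes c4 ae 97 e9 0d c6 4e is exactly B = 7 bytes: K' = c4 ae 97 e9 0d c6 4e.
K' ⊕ ipad = f2 98 a1 df 3b f0 78.  K' ⊕ opad = 98 f2 cb b5 51 9a 12.
Inner input = (K'⊕ipad) ∥ m = f2 98 a1 df 3b f0 78 ∥ 9b c5 49 e2 c6.
Inner hash: sum = 242+152+161+223+59+240+120+155+197+73+226+198 = 2046 → 07 fe.
Outer input = (K'⊕opad) ∥ inner = 98 f2 cb b5 51 9a 12 ∥ 07 fe.
Outer hash (tag): sum = 152+242+203+181+81+154+18+7+254 = 1292 → 05 0c.

050c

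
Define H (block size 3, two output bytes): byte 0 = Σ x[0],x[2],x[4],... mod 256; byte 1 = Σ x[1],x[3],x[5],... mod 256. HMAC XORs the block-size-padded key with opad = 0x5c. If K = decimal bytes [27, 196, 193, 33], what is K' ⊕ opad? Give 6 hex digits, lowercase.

Key decimal bytes [27, 196, 193, 33] = 1b c4 c1 21 is 4 bytes > B = 3, so hash it first: H(key) = dc e5, then zero-pad to 3 bytes: K' = dc e5 00.
XOR each byte with 0x5c: dc⊕5c=80, e5⊕5c=b9, 00⊕5c=5c.

80b95c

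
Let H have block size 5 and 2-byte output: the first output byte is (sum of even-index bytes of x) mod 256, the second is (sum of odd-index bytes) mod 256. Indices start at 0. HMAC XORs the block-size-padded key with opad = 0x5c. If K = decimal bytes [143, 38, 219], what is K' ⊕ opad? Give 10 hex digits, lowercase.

d37a875c5c

Key decimal bytes [143, 38, 219] = 8f 26 db is 3 bytes ≤ B = 5; zero-pad to 5 bytes: K' = 8f 26 db 00 00.
XOR each byte with 0x5c: 8f⊕5c=d3, 26⊕5c=7a, db⊕5c=87, 00⊕5c=5c, 00⊕5c=5c.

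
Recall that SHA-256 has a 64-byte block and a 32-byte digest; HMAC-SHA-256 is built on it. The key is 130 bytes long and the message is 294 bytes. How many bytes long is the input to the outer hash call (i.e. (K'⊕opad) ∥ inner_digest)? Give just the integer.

96

Key is 130 > 64 bytes, so it is hashed to 32 bytes then zero-padded to 64: |K'| = 64.
Outer input = (K'⊕opad) ∥ H(inner) → 64 + 32 = 96 bytes.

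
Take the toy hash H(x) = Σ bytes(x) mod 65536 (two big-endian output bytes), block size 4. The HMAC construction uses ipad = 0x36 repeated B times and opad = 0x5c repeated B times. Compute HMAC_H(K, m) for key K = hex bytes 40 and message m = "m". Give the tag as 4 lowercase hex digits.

01b6

Key hex bytes 40 is 1 byte ≤ B = 4; zero-pad to 4 bytes: K' = 40 00 00 00.
K' ⊕ ipad = 76 36 36 36.  K' ⊕ opad = 1c 5c 5c 5c.
Inner input = (K'⊕ipad) ∥ m = 76 36 36 36 ∥ 6d.
Inner hash: sum = 118+54+54+54+109 = 389 → 01 85.
Outer input = (K'⊕opad) ∥ inner = 1c 5c 5c 5c ∥ 01 85.
Outer hash (tag): sum = 28+92+92+92+1+133 = 438 → 01 b6.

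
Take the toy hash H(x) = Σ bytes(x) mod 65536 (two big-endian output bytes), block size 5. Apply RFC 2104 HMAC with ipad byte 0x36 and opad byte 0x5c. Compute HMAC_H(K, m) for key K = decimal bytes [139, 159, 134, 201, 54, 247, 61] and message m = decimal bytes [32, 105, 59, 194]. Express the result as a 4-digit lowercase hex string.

0267

Key decimal bytes [139, 159, 134, 201, 54, 247, 61] = 8b 9f 86 c9 36 f7 3d is 7 bytes > B = 5, so hash it first: H(key) = 03 e3, then zero-pad to 5 bytes: K' = 03 e3 00 00 00.
K' ⊕ ipad = 35 d5 36 36 36.  K' ⊕ opad = 5f bf 5c 5c 5c.
Inner input = (K'⊕ipad) ∥ m = 35 d5 36 36 36 ∥ 20 69 3b c2.
Inner hash: sum = 53+213+54+54+54+32+105+59+194 = 818 → 03 32.
Outer input = (K'⊕opad) ∥ inner = 5f bf 5c 5c 5c ∥ 03 32.
Outer hash (tag): sum = 95+191+92+92+92+3+50 = 615 → 02 67.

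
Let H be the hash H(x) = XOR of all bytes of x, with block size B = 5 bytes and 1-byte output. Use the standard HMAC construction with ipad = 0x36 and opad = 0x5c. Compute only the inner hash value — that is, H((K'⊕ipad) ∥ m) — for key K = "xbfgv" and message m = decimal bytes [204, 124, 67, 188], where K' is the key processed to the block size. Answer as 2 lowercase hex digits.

Key "xbfgv" = 78 62 66 67 76 is exactly B = 5 bytes: K' = 78 62 66 67 76.
K' ⊕ ipad = 4e 54 50 51 40.
Inner input = 4e 54 50 51 40 ∥ cc 7c 43 bc.
Inner hash: XOR 4e⊕54⊕50⊕51⊕40⊕cc⊕7c⊕43⊕bc = 14.

14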